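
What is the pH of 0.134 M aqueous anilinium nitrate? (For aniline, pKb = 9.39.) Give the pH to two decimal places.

C6H5NH3+ is the conjugate acid of the weak base C6H5NH2.
Kb = 10^(−9.39) = 4.07 × 10^-10
Ka = Kw/Kb = 1.0×10^-14 / 4.07 × 10^-10 = 2.46 × 10^-5
From the ICE table, Ka = [H+]²/(0.134 − [H+]) = 2.46 × 10^-5.
Since Ka ≪ C₀, [H+] ≈ √(Ka·C₀) = 1.82 × 10^-3 M.
pH = −log(1.82 × 10^-3) = 2.74

pH = 2.74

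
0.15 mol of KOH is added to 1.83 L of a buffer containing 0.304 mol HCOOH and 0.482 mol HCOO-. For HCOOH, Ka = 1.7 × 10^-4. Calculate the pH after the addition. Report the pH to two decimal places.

pH = 4.38

OH- converts HCOOH to HCOO-: HCOOH → 0.154 mol, HCOO- → 0.632 mol.
pKa = −log(1.7 × 10^-4) = 3.770
pH = pKa + log(n_HCOO-/n_HCOOH) = 3.770 + log(0.632/0.154) = 3.770 + (+0.613)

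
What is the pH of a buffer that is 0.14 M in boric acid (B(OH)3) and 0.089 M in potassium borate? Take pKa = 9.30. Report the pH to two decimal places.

pH = 9.10

Henderson–Hasselbalch: pH = pKa + log([B(OH)4-]/[B(OH)3]) = 9.30 + log(0.089/0.14)
pH = 9.30 + (-0.197) = 9.10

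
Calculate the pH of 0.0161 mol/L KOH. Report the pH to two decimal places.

KOH is a strong base; [OH-] = 0.0161 M.
pOH = -log(0.0161) = 1.79
pH = 14.00 - 1.79 = 12.21

pH = 12.21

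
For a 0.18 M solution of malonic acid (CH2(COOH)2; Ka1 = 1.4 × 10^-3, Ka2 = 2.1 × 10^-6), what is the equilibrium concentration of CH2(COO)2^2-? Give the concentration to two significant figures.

2.1 × 10^-6 M

First ionization gives [H+] ≈ [CH2(COOH)COO-] = 1.52 × 10^-2 M.
Second step: Ka2 = [H+][CH2(COO)2^2-]/[CH2(COOH)COO-] ≈ [CH2(COO)2^2-] (since [H+] ≈ [CH2(COOH)COO-]).
So [CH2(COO)2^2-] ≈ Ka2.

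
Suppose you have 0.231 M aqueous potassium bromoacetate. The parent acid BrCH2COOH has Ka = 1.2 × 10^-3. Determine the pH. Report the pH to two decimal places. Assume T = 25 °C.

BrCH2COO- is the conjugate base of the weak acid BrCH2COOH.
Kb = Kw/Ka = 1.0×10^-14 / 1.2 × 10^-3 = 8.33 × 10^-12
From the ICE table, Kb = x²/(0.231 − x) = 8.33 × 10^-12.
Assume x ≪ 0.231: x ≈ √(8.33 × 10^-12 × 0.231) = 1.39 × 10^-6 M
Check: 0.0006% ionized — well under 5%, approximation valid.
pOH = −log(1.39 × 10^-6) = 5.86; pH = 14.00 − 5.86 = 8.14

pH = 8.14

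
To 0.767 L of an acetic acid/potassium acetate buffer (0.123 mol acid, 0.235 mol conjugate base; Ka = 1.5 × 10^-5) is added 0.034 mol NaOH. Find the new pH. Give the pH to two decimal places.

After neutralization: n(CH3COOH) = 0.089 mol, n(CH3COO-) = 0.269 mol.
pKa = −log(1.5 × 10^-5) = 4.824
pH = pKa + log(n_CH3COO-/n_CH3COOH) = 4.824 + log(0.269/0.089) = 4.824 + (+0.480)

pH = 5.30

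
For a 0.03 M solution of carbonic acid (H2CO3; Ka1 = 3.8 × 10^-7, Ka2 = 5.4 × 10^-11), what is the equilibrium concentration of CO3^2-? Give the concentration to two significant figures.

5.4 × 10^-11 M

First ionization gives [H+] ≈ [HCO3-] = 1.07 × 10^-4 M.
Second step: Ka2 = [H+][CO3^2-]/[HCO3-] ≈ [CO3^2-] (since [H+] ≈ [HCO3-]).
So [CO3^2-] ≈ Ka2.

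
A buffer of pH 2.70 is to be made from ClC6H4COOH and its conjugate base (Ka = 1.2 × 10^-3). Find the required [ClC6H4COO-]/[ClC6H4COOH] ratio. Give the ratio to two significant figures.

pKa = -log(1.2 × 10^-3) = 2.921
pH = pKa + log(r) ⇒ log(r) = 2.70 − 2.921 = -0.221
r = [ClC6H4COO-]/[ClC6H4COOH] = 10^(-0.221) = 0.601

ratio = 0.60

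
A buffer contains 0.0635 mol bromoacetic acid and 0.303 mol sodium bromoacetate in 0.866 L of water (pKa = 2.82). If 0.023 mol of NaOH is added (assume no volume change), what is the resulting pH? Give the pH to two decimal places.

After neutralization: n(BrCH2COOH) = 0.0405 mol, n(BrCH2COO-) = 0.326 mol.
Henderson–Hasselbalch with mole ratio 0.326/0.0405: pH = 2.82 + (+0.906)

pH = 3.73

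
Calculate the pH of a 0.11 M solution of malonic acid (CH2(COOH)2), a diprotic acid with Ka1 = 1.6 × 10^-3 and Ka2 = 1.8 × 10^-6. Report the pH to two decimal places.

Ka1 ≫ Ka2, so treat the first dissociation as the only significant source of H+.
Ka1 = x²/(0.11 − x) = 1.6 × 10^-3
Solving the quadratic: x = (−Ka1 + √(Ka1² + 4·Ka1·C₀))/2 = 1.25 × 10^-2 M
pH = −log(1.25 × 10^-2) = 1.90

pH = 1.90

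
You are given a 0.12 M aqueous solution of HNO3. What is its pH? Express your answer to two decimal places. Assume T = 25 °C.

HNO3 is a strong acid and dissociates completely, so [H+] = 0.12 M.
pH = -log(0.12) = 0.92

pH = 0.92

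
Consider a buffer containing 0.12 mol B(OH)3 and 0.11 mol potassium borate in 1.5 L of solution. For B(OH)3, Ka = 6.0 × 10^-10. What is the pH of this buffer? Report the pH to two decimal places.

pH = 9.18

pKa = −log(6.0 × 10^-10) = 9.222
Using pH = pKa + log([base]/[acid]) with [base]/[acid] = 0.11/0.12:
pH = 9.222 + (-0.038) = 9.18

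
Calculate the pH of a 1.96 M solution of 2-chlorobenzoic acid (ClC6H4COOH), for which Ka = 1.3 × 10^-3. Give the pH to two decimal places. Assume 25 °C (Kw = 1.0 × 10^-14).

ClC6H4COOH ⇌ ClC6H4COO- + H+
From the ICE table, Ka = [H+]²/(1.96 − [H+]) = 1.3 × 10^-3.
Since Ka ≪ C₀, [H+] ≈ √(Ka·C₀) = 5.05 × 10^-2 M.
pH = −log[H+] = −log(5.05 × 10^-2) = 1.30

pH = 1.30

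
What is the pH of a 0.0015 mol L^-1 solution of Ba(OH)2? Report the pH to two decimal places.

pH = 11.48

Ba(OH)2 is a strong base (each formula unit releases 2 OH-); [OH-] = 0.003 M.
pOH = -log(0.003) = 2.52
pH = 14.00 - 2.52 = 11.48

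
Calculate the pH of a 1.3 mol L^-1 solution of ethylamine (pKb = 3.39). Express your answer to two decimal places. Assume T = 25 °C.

pH = 12.36

C2H5NH2 + H2O ⇌ C2H5NH3+ + OH-
Kb = 10^(−3.39) = 4.07 × 10^-4
From the ICE table, Kb = [OH-]²/(1.3 − [OH-]) = 4.07 × 10^-4.
Assume [OH-] ≪ 1.3: [OH-] ≈ √(4.07 × 10^-4 × 1.3) = 2.30 × 10^-2 M
pOH = 1.64, so pH = 14.00 − pOH = 12.36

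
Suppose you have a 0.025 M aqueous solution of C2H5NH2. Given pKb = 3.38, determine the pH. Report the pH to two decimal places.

pH = 11.48

C2H5NH2 + H2O ⇌ C2H5NH3+ + OH-
Kb = 10^(−3.38) = 4.17 × 10^-4
Kb = [OH-]²/(0.025 − [OH-]) = 4.17 × 10^-4
Here C₀/Kb ≈ 60, so the small-[OH-] approximation fails. Use the quadratic:
[OH-] = [−0.000417 + √(0.000417² + 4.17e-05)]/2 = 3.03 × 10^-3 M
pOH = 2.52, so pH = 14.00 − pOH = 11.48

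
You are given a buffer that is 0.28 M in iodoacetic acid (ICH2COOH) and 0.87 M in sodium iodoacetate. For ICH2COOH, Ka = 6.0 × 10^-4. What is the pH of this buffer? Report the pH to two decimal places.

pKa = −log(6.0 × 10^-4) = 3.222
Henderson–Hasselbalch: pH = pKa + log([ICH2COO-]/[ICH2COOH]) = 3.222 + log(0.87/0.28)
pH = 3.222 + (+0.492) = 3.71

pH = 3.71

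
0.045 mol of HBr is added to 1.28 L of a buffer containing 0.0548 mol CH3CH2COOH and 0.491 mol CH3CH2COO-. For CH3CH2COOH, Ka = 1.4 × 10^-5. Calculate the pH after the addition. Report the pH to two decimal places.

pH = 5.50

After neutralization: n(CH3CH2COOH) = 0.0998 mol, n(CH3CH2COO-) = 0.446 mol.
pKa = −log(1.4 × 10^-5) = 4.854
pH = pKa + log(n_CH3CH2COO-/n_CH3CH2COOH) = 4.854 + log(0.446/0.0998) = 4.854 + (+0.650)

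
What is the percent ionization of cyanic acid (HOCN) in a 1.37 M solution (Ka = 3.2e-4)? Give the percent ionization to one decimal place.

1.5%

HOCN ⇌ OCN- + H+; let x = [H+] at equilibrium.
x ≈ √(Ka·C₀) = √(3.2 × 10^-4 × 1.37) = 2.09 × 10^-2 M
% ionization = x/C₀ × 100% = 2.09 × 10^-2/1.37 × 100% = 1.5%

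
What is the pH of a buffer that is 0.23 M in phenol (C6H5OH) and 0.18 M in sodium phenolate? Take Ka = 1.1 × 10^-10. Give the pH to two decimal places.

pH = 9.85

pKa = −log(1.1 × 10^-10) = 9.959
Henderson–Hasselbalch: pH = pKa + log([C6H5O-]/[C6H5OH]) = 9.959 + log(0.18/0.23)
pH = 9.959 + (-0.106) = 9.85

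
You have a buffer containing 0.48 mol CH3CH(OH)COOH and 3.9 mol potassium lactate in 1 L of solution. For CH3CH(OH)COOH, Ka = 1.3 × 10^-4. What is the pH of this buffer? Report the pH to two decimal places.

pKa = −log(1.3 × 10^-4) = 3.886
Using pH = pKa + log([base]/[acid]) with [base]/[acid] = 3.9/0.48:
pH = 3.886 + (+0.910) = 4.80

pH = 4.80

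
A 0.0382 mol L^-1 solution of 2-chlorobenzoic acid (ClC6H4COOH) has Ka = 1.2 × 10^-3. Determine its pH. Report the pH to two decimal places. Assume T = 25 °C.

pH = 2.21

ClC6H4COOH ⇌ ClC6H4COO- + H+
Ka = [H+]²/(0.0382 − [H+]) = 1.2 × 10^-3
The 5% rule fails; solving [H+]² + Ka·[H+] − Ka·C₀ = 0 exactly:
[H+] = [−0.0012 + √(0.0012² + 0.000183)]/2 = 6.20 × 10^-3 M
pH = −log[H+] = −log(6.20 × 10^-3) = 2.21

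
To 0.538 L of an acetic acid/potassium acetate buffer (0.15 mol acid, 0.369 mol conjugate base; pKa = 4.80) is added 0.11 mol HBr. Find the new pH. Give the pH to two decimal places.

Added H+ converts CH3COO- to CH3COOH: CH3COOH → 0.26 mol, CH3COO- → 0.259 mol.
pH = pKa + log(n_CH3COO-/n_CH3COOH) = 4.80 + log(0.259/0.26) = 4.80 + (-0.002)

pH = 4.80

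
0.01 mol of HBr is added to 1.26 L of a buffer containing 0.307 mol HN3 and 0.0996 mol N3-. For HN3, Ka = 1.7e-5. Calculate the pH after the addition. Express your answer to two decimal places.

pH = 4.22

Added H+ converts N3- to HN3: HN3 → 0.317 mol, N3- → 0.0896 mol.
pKa = −log(1.7 × 10^-5) = 4.770
pH = pKa + log(n_N3-/n_HN3) = 4.770 + log(0.0896/0.317) = 4.770 + (-0.549)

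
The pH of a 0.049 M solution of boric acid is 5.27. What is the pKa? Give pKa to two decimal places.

[H+] = 10^(-5.27) = 5.37 × 10^-6 M
At equilibrium [HA] = 0.049 − 5.37 × 10^-6 = 4.90 × 10^-2 M
Ka = [H+][A-]/[HA] = (5.37 × 10^-6)² / 4.90 × 10^-2 = 5.89 × 10^-10
pKa = -log(5.89 × 10^-10) = 9.23

pKa = 9.23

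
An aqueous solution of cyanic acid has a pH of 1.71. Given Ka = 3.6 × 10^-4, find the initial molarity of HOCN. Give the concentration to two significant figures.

[H+] = 10^(-1.71) = 1.95 × 10^-2 M = x
Ka = x²/(C₀ − x) ⇒ C₀ = x + x²/Ka
C₀ = 1.95 × 10^-2 + (1.95 × 10^-2)²/(3.6 × 10^-4) = 1.08 M

C₀ = 1.1 M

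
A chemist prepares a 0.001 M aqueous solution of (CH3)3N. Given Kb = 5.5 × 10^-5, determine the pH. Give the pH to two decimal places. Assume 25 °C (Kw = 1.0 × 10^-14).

pH = 10.32

(CH3)3N + H2O ⇌ (CH3)3NH+ + OH-
From the ICE table, Kb = x²/(0.001 − x) = 5.5 × 10^-5.
The 5% rule fails; solving x² + Kb·x − Kb·C₀ = 0 exactly:
x = [−5.5e-05 + √(5.5e-05² + 2.2e-07)]/2 = 2.09 × 10^-4 M
pOH = 3.68, so pH = 14.00 − pOH = 10.32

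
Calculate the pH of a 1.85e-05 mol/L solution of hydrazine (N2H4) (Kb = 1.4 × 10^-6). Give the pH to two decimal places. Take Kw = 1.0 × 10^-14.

pH = 8.65

N2H4 + H2O ⇌ N2H5+ + OH-
Let x = [OH-] at equilibrium. Kb = x²/(1.85e-05 − x).
x is not negligible relative to C₀; solve x² + 1.4e-06·x − 2.59e-11 = 0.
x = [−1.4e-06 + √(1.4e-06² + 1.04e-10)]/2 = 4.44 × 10^-6 M
pOH = 5.35, so pH = 14.00 − pOH = 8.65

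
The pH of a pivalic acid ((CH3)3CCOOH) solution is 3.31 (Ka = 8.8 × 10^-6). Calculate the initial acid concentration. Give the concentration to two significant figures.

[H+] = 10^(-3.31) = 4.90 × 10^-4 M = x
Ka = x²/(C₀ − x) ⇒ C₀ = x + x²/Ka
C₀ = 4.90 × 10^-4 + (4.90 × 10^-4)²/(8.8 × 10^-6) = 2.78 × 10^-2 M

C₀ = 2.8 × 10^-2 M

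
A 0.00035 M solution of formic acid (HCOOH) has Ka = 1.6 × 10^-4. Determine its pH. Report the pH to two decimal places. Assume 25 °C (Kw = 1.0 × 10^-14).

pH = 3.77

HCOOH ⇌ HCOO- + H+
From the ICE table, Ka = [H+]²/(0.00035 − [H+]) = 1.6 × 10^-4.
The 5% rule fails; solving [H+]² + Ka·[H+] − Ka·C₀ = 0 exactly:
[H+] = [−0.00016 + √(0.00016² + 2.24e-07)]/2 = 1.70 × 10^-4 M
pH = −log[H+] = −log(1.70 × 10^-4) = 3.77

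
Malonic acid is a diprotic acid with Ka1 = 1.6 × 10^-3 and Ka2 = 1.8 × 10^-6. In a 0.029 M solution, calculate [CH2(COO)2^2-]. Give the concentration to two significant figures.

First ionization gives [H+] ≈ [CH2(COOH)COO-] = 6.06 × 10^-3 M.
Second step: Ka2 = [H+][CH2(COO)2^2-]/[CH2(COOH)COO-] ≈ [CH2(COO)2^2-] (since [H+] ≈ [CH2(COOH)COO-]).
So [CH2(COO)2^2-] ≈ Ka2.

1.8 × 10^-6 M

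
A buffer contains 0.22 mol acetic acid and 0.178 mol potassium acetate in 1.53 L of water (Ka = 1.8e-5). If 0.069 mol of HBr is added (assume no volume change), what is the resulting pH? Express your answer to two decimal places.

pH = 4.32

Added H+ converts CH3COO- to CH3COOH: CH3COOH → 0.289 mol, CH3COO- → 0.109 mol.
pKa = −log(1.8 × 10^-5) = 4.745
Henderson–Hasselbalch with mole ratio 0.109/0.289: pH = 4.745 + (-0.423)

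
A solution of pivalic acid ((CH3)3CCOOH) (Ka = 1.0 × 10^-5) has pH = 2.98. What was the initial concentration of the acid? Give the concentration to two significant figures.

[H+] = 10^(-2.98) = 1.05 × 10^-3 M = x
Ka = x²/(C₀ − x) ⇒ C₀ = x + x²/Ka
C₀ = 1.05 × 10^-3 + (1.05 × 10^-3)²/(1.0 × 10^-5) = 1.11 × 10^-1 M

C₀ = 1.1 × 10^-1 M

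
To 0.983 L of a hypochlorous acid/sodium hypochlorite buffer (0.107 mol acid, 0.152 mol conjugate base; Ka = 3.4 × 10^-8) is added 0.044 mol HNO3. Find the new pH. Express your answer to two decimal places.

pH = 7.32

After neutralization: n(HOCl) = 0.151 mol, n(OCl-) = 0.108 mol.
pKa = −log(3.4 × 10^-8) = 7.469
Henderson–Hasselbalch with mole ratio 0.108/0.151: pH = 7.469 + (-0.146)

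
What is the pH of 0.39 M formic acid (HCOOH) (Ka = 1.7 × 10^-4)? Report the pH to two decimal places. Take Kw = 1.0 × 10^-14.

pH = 2.09

HCOOH ⇌ HCOO- + H+
Ka = [H+]²/(0.39 − [H+]) = 1.7 × 10^-4
Since Ka ≪ C₀, [H+] ≈ √(Ka·C₀) = 8.14 × 10^-3 M.
pH = −log(8.14 × 10^-3) = 2.09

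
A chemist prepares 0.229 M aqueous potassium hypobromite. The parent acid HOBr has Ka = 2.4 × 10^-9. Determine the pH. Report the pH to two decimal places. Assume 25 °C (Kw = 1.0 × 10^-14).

pH = 10.99

OBr- is the conjugate base of the weak acid HOBr.
Kb = Kw/Ka = 1.0×10^-14 / 2.4 × 10^-9 = 4.17 × 10^-6
From the ICE table, Kb = x²/(0.229 − x) = 4.17 × 10^-6.
Assume x ≪ 0.229: x ≈ √(4.17 × 10^-6 × 0.229) = 9.77 × 10^-4 M
(x/C₀ = 0.43% < 5%, so the approximation holds.)
pOH = 3.01, so pH = 14.00 − pOH = 10.99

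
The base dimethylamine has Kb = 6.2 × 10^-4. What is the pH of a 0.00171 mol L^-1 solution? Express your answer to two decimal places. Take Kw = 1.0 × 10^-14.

(CH3)2NH + H2O ⇌ (CH3)2NH2+ + OH-
From the ICE table, Kb = x²/(0.00171 − x) = 6.2 × 10^-4.
Here C₀/Kb ≈ 2.76, so the small-x approximation fails. Use the quadratic:
x = [−0.00062 + √(0.00062² + 4.24e-06)]/2 = 7.65 × 10^-4 M
pOH = 3.12, so pH = 14.00 − pOH = 10.88

pH = 10.88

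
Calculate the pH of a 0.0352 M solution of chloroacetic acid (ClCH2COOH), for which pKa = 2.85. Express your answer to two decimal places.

pH = 2.20

ClCH2COOH ⇌ ClCH2COO- + H+
Ka = 10^(−2.85) = 1.41 × 10^-3
Ka = x²/(0.0352 − x) = 1.41 × 10^-3
x is not negligible relative to C₀; solve x² + 0.00141·x − 4.96e-05 = 0.
x = (−Ka + √(Ka² + 4·Ka·C₀))/2 = 6.38 × 10^-3 M
pH = −log[H+] = −log(6.38 × 10^-3) = 2.20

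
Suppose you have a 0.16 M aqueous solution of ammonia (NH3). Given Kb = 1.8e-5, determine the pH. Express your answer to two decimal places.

NH3 + H2O ⇌ NH4+ + OH-
Kb = x²/(0.16 − x) = 1.8 × 10^-5
Since Kb ≪ C₀, x ≈ √(Kb·C₀) = 1.70 × 10^-3 M.
Check: 1.1% ionized — well under 5%, approximation valid.
pOH = −log(1.70 × 10^-3) = 2.77; pH = 14.00 − 2.77 = 11.23

pH = 11.23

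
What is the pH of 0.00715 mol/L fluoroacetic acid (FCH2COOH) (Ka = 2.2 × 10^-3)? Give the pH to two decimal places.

FCH2COOH ⇌ FCH2COO- + H+
Ka = [H+]²/(0.00715 − [H+]) = 2.2 × 10^-3
Here C₀/Ka ≈ 3.25, so the small-[H+] approximation fails. Use the quadratic:
[H+] = [−0.0022 + √(0.0022² + 6.29e-05)]/2 = 3.02 × 10^-3 M
pH = −log(3.02 × 10^-3) = 2.52

pH = 2.52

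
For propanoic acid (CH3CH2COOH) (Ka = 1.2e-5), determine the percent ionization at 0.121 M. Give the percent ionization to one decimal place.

1.0%

CH3CH2COOH ⇌ CH3CH2COO- + H+; let x = [H+] at equilibrium.
x ≈ √(Ka·C₀) = √(1.2 × 10^-5 × 0.121) = 1.20 × 10^-3 M
Fraction ionized = 1.20 × 10^-3 / 0.121 = 0.0099 → 1.0%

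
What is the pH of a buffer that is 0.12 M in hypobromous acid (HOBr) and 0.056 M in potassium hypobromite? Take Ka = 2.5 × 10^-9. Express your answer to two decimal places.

pKa = −log(2.5 × 10^-9) = 8.602
pH = pKa + log([A⁻]/[HA]) = 8.602 + log(0.056/0.12)
pH = 8.602 + (-0.331) = 8.27

pH = 8.27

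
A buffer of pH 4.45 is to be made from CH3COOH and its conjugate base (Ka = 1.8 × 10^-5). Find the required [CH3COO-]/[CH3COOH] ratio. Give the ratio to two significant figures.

pKa = -log(1.8 × 10^-5) = 4.745
pH = pKa + log(r) ⇒ log(r) = 4.45 − 4.745 = -0.295
r = [CH3COO-]/[CH3COOH] = 10^(-0.295) = 0.507

ratio = 0.51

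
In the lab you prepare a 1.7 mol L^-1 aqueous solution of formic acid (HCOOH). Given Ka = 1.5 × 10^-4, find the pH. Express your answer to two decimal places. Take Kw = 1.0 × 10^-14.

pH = 1.80

HCOOH ⇌ HCOO- + H+
From the ICE table, Ka = [H+]²/(1.7 − [H+]) = 1.5 × 10^-4.
Neglecting [H+] in the denominator: [H+] = √(1.5 × 10^-4 × 1.7) = 1.60 × 10^-2 M
pH = −log(1.60 × 10^-2) = 1.80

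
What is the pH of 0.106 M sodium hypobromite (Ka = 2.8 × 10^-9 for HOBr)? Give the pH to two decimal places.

OBr- is the conjugate base of the weak acid HOBr.
Kb = Kw/Ka = 1.0×10^-14 / 2.8 × 10^-9 = 3.57 × 10^-6
From the ICE table, Kb = [OH-]²/(0.106 − [OH-]) = 3.57 × 10^-6.
Since Kb ≪ C₀, [OH-] ≈ √(Kb·C₀) = 6.15 × 10^-4 M.
Check: 0.58% ionized — well under 5%, approximation valid.
pOH = 3.21, so pH = 14.00 − pOH = 10.79

pH = 10.79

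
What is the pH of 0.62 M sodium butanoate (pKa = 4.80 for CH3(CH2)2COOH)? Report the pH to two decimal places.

pH = 9.30

CH3(CH2)2COO- is the conjugate base of the weak acid CH3(CH2)2COOH.
Ka = 10^(−4.80) = 1.58 × 10^-5
Kb = Kw/Ka = 1.0×10^-14 / 1.58 × 10^-5 = 6.33 × 10^-10
From the ICE table, Kb = [OH-]²/(0.62 − [OH-]) = 6.33 × 10^-10.
Neglecting [OH-] in the denominator: [OH-] = √(6.33 × 10^-10 × 0.62) = 1.98 × 10^-5 M
pOH = 4.70, so pH = 14.00 − pOH = 9.30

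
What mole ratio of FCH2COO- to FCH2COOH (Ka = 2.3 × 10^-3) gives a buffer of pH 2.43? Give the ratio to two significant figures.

ratio = 0.62

pKa = -log(2.3 × 10^-3) = 2.638
pH = pKa + log(r) ⇒ log(r) = 2.43 − 2.638 = -0.208
r = [FCH2COO-]/[FCH2COOH] = 10^(-0.208) = 0.619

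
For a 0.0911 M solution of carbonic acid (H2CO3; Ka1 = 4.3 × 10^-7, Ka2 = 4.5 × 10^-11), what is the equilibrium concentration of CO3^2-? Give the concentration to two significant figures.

4.5 × 10^-11 M

First ionization gives [H+] ≈ [HCO3-] = 1.98 × 10^-4 M.
Second step: Ka2 = [H+][CO3^2-]/[HCO3-] ≈ [CO3^2-] (since [H+] ≈ [HCO3-]).
So [CO3^2-] ≈ Ka2.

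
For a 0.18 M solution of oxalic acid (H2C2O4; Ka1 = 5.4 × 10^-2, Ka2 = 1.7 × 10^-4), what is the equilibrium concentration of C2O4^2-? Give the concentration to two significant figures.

First ionization gives [H+] ≈ [HC2O4-] = 7.52 × 10^-2 M.
Second step: Ka2 = [H+][C2O4^2-]/[HC2O4-] ≈ [C2O4^2-] (since [H+] ≈ [HC2O4-]).
So [C2O4^2-] ≈ Ka2.

1.7 × 10^-4 M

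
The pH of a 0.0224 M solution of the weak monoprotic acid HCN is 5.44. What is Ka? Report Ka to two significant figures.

[H+] = 10^(-5.44) = 3.63 × 10^-6 M
At equilibrium [HA] = 0.0224 − 3.63 × 10^-6 = 2.24 × 10^-2 M
Ka = [H+][A-]/[HA] = (3.63 × 10^-6)² / 2.24 × 10^-2 = 5.9 × 10^-10

Ka = 5.9 × 10^-10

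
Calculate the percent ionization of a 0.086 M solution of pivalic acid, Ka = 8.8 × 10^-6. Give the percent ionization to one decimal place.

1.0%

(CH3)3CCOOH ⇌ (CH3)3CCOO- + H+; let x = [H+] at equilibrium.
x ≈ √(Ka·C₀) = √(8.8 × 10^-6 × 0.086) = 8.70 × 10^-4 M
Fraction ionized = 8.70 × 10^-4 / 0.086 = 0.0101 → 1.0%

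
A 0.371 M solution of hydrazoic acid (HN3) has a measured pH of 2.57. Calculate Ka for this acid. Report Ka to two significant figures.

[H+] = 10^(-2.57) = 2.69 × 10^-3 M
At equilibrium [HA] = 0.371 − 2.69 × 10^-3 = 3.68 × 10^-1 M
Ka = [H+][A-]/[HA] = (2.69 × 10^-3)² / 3.68 × 10^-1 = 2.0 × 10^-5

Ka = 2.0 × 10^-5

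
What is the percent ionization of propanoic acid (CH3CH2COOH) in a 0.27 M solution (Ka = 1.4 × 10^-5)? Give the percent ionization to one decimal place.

CH3CH2COOH ⇌ CH3CH2COO- + H+; let x = [H+] at equilibrium.
x ≈ √(Ka·C₀) = √(1.4 × 10^-5 × 0.27) = 1.94 × 10^-3 M
Fraction ionized = 1.94 × 10^-3 / 0.27 = 0.0072 → 0.7%

0.7%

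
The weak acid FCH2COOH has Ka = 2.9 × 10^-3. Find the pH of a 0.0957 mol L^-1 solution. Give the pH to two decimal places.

pH = 1.82

FCH2COOH ⇌ FCH2COO- + H+
From the ICE table, Ka = [H+]²/(0.0957 − [H+]) = 2.9 × 10^-3.
Here C₀/Ka ≈ 33, so the small-[H+] approximation fails. Use the quadratic:
[H+] = (−Ka + √(Ka² + 4·Ka·C₀))/2 = 1.53 × 10^-2 M
pH = −log(1.53 × 10^-2) = 1.82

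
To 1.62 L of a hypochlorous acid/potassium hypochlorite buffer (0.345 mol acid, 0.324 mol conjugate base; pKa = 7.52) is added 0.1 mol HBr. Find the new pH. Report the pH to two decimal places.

pH = 7.22

After neutralization: n(HOCl) = 0.445 mol, n(OCl-) = 0.224 mol.
pH = pKa + log(n_OCl-/n_HOCl) = 7.52 + log(0.224/0.445) = 7.52 + (-0.298)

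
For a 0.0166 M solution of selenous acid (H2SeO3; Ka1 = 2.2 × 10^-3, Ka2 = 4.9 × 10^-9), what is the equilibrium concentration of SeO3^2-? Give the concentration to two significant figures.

First ionization gives [H+] ≈ [HSeO3-] = 5.04 × 10^-3 M.
Second step: Ka2 = [H+][SeO3^2-]/[HSeO3-] ≈ [SeO3^2-] (since [H+] ≈ [HSeO3-]).
So [SeO3^2-] ≈ Ka2.

4.9 × 10^-9 M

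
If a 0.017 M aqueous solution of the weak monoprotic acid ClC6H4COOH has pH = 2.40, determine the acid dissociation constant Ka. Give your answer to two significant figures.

[H+] = 10^(-2.40) = 3.98 × 10^-3 M
At equilibrium [HA] = 0.017 − 3.98 × 10^-3 = 1.30 × 10^-2 M
Ka = [H+][A-]/[HA] = (3.98 × 10^-3)² / 1.30 × 10^-2 = 1.2 × 10^-3

Ka = 1.2 × 10^-3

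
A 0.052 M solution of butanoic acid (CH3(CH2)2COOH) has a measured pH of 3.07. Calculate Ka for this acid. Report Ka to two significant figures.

Ka = 1.4 × 10^-5

[H+] = 10^(-3.07) = 8.51 × 10^-4 M
At equilibrium [HA] = 0.052 − 8.51 × 10^-4 = 5.11 × 10^-2 M
Ka = [H+][A-]/[HA] = (8.51 × 10^-4)² / 5.11 × 10^-2 = 1.4 × 10^-5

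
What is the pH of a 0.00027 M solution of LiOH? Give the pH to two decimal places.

LiOH is a strong base; [OH-] = 0.00027 M.
pOH = -log(0.00027) = 3.57
pH = 14.00 - 3.57 = 10.43

pH = 10.43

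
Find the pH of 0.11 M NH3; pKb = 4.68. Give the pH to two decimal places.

pH = 11.18

NH3 + H2O ⇌ NH4+ + OH-
Kb = 10^(−4.68) = 2.09 × 10^-5
From the ICE table, Kb = [OH-]²/(0.11 − [OH-]) = 2.09 × 10^-5.
Assume [OH-] ≪ 0.11: [OH-] ≈ √(2.09 × 10^-5 × 0.11) = 1.52 × 10^-3 M
pOH = 2.82, so pH = 14.00 − pOH = 11.18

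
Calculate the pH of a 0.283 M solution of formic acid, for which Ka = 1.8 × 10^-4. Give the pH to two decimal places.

HCOOH ⇌ HCOO- + H+
From the ICE table, Ka = [H+]²/(0.283 − [H+]) = 1.8 × 10^-4.
Neglecting [H+] in the denominator: [H+] = √(1.8 × 10^-4 × 0.283) = 7.14 × 10^-3 M
pH = −log(7.14 × 10^-3) = 2.15

pH = 2.15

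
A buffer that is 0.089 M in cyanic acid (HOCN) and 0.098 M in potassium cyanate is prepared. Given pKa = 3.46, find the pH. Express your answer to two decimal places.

pH = 3.50

pH = pKa + log([A⁻]/[HA]) = 3.46 + log(0.098/0.089)
pH = 3.46 + (+0.042) = 3.50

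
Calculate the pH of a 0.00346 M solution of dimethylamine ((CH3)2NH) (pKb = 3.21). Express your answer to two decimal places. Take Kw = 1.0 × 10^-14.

pH = 11.07

(CH3)2NH + H2O ⇌ (CH3)2NH2+ + OH-
Kb = 10^(−3.21) = 6.17 × 10^-4
Let x = [OH-] at equilibrium. Kb = x²/(0.00346 − x).
Here C₀/Kb ≈ 5.61, so the small-x approximation fails. Use the quadratic:
x = (−Kb + √(Kb² + 4·Kb·C₀))/2 = 1.18 × 10^-3 M
pOH = −log(1.18 × 10^-3) = 2.93; pH = 14.00 − 2.93 = 11.07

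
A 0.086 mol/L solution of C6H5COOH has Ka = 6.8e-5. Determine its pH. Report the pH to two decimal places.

C6H5COOH ⇌ C6H5COO- + H+
Ka = [H+]²/(0.086 − [H+]) = 6.8 × 10^-5
Neglecting [H+] in the denominator: [H+] = √(6.8 × 10^-5 × 0.086) = 2.42 × 10^-3 M
pH = −log[H+] = −log(2.42 × 10^-3) = 2.62

pH = 2.62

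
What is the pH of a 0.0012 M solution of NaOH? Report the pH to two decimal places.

NaOH is a strong base; [OH-] = 0.0012 M.
pOH = -log(0.0012) = 2.92
pH = 14.00 - 2.92 = 11.08

pH = 11.08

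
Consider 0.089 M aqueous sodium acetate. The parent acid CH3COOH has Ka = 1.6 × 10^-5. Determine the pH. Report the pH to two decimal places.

CH3COO- is the conjugate base of the weak acid CH3COOH.
Kb = Kw/Ka = 1.0×10^-14 / 1.6 × 10^-5 = 6.25 × 10^-10
From the ICE table, Kb = x²/(0.089 − x) = 6.25 × 10^-10.
Since Kb ≪ C₀, x ≈ √(Kb·C₀) = 7.46 × 10^-6 M.
Check: 0.0084% ionized — well under 5%, approximation valid.
pOH = −log(7.46 × 10^-6) = 5.13; pH = 14.00 − 5.13 = 8.87

pH = 8.87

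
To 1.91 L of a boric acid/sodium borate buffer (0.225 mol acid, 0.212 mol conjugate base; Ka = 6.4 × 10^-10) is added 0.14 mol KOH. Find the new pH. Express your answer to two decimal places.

OH- converts B(OH)3 to B(OH)4-: B(OH)3 → 0.085 mol, B(OH)4- → 0.352 mol.
pKa = −log(6.4 × 10^-10) = 9.194
pH = pKa + log([A⁻]/[HA]) = 9.194 + log(0.352/0.085) = 9.194 +0.617

pH = 9.81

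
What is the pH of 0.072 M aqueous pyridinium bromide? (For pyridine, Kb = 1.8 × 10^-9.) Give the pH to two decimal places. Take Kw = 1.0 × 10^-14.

pH = 3.20

C5H5NH+ is the conjugate acid of the weak base C5H5N.
Ka = Kw/Kb = 1.0×10^-14 / 1.8 × 10^-9 = 5.56 × 10^-6
Let x = [H+] at equilibrium. Ka = x²/(0.072 − x).
Neglecting x in the denominator: x = √(5.56 × 10^-6 × 0.072) = 6.33 × 10^-4 M
Check: 0.88% ionized — well under 5%, approximation valid.
pH = −log(6.33 × 10^-4) = 3.20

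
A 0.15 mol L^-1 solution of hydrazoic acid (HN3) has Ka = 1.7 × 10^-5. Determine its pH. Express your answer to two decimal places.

pH = 2.80

HN3 ⇌ N3- + H+
Ka = x²/(0.15 − x) = 1.7 × 10^-5
Neglecting x in the denominator: x = √(1.7 × 10^-5 × 0.15) = 1.60 × 10^-3 M
pH = −log(1.60 × 10^-3) = 2.80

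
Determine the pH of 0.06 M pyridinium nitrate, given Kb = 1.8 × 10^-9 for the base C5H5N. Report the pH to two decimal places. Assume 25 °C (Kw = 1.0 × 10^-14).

pH = 3.24

C5H5NH+ is the conjugate acid of the weak base C5H5N.
Ka = Kw/Kb = 1.0×10^-14 / 1.8 × 10^-9 = 5.56 × 10^-6
Let x = [H+] at equilibrium. Ka = x²/(0.06 − x).
Neglecting x in the denominator: x = √(5.56 × 10^-6 × 0.06) = 5.78 × 10^-4 M
(x/C₀ = 0.96% < 5%, so the approximation holds.)
pH = −log[H+] = −log(5.78 × 10^-4) = 3.24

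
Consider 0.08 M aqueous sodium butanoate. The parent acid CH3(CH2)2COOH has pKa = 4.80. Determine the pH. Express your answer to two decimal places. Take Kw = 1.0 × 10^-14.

CH3(CH2)2COO- is the conjugate base of the weak acid CH3(CH2)2COOH.
Ka = 10^(−4.80) = 1.58 × 10^-5
Kb = Kw/Ka = 1.0×10^-14 / 1.58 × 10^-5 = 6.33 × 10^-10
Kb = [OH-]²/(0.08 − [OH-]) = 6.33 × 10^-10
Neglecting [OH-] in the denominator: [OH-] = √(6.33 × 10^-10 × 0.08) = 7.12 × 10^-6 M
([OH-]/C₀ = 0.0089% < 5%, so the approximation holds.)
pOH = −log(7.12 × 10^-6) = 5.15; pH = 14.00 − 5.15 = 8.85

pH = 8.85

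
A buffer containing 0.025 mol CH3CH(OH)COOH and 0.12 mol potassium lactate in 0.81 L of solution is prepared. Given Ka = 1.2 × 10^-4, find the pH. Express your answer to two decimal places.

pKa = −log(1.2 × 10^-4) = 3.921
Henderson–Hasselbalch: pH = pKa + log([CH3CH(OH)COO-]/[CH3CH(OH)COOH]) = 3.921 + log(0.12/0.025)
pH = 3.921 + (+0.681) = 4.60

pH = 4.60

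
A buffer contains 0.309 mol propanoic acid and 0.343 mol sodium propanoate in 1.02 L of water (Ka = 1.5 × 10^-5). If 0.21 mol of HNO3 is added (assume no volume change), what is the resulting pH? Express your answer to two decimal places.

After neutralization: n(CH3CH2COOH) = 0.519 mol, n(CH3CH2COO-) = 0.133 mol.
pKa = −log(1.5 × 10^-5) = 4.824
pH = pKa + log(n_CH3CH2COO-/n_CH3CH2COOH) = 4.824 + log(0.133/0.519) = 4.824 + (-0.591)

pH = 4.23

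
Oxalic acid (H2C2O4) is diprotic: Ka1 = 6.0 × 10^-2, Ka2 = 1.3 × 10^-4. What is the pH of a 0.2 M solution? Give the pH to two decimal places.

Since Ka1 ≫ Ka2, the first ionization dominates [H+].
Ka1 = x²/(0.2 − x) = 6.0 × 10^-2
Solving the quadratic: x = (−Ka1 + √(Ka1² + 4·Ka1·C₀))/2 = 8.36 × 10^-2 M
pH = −log(8.36 × 10^-2) = 1.08

pH = 1.08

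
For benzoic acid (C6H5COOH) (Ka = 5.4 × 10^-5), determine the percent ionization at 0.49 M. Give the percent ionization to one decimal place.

1.0%

C6H5COOH ⇌ C6H5COO- + H+; let x = [H+] at equilibrium.
x ≈ √(Ka·C₀) = √(5.4 × 10^-5 × 0.49) = 5.14 × 10^-3 M
Fraction ionized = 5.14 × 10^-3 / 0.49 = 0.0105 → 1.0%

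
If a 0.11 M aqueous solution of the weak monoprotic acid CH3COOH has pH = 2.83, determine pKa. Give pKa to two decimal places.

[H+] = 10^(-2.83) = 1.48 × 10^-3 M
At equilibrium [HA] = 0.11 − 1.48 × 10^-3 = 1.09 × 10^-1 M
Ka = [H+][A-]/[HA] = (1.48 × 10^-3)² / 1.09 × 10^-1 = 2.01 × 10^-5
pKa = -log(2.01 × 10^-5) = 4.70

pKa = 4.70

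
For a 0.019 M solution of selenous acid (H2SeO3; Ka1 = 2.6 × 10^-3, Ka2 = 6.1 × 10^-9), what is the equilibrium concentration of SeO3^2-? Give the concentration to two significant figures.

6.1 × 10^-9 M

First ionization gives [H+] ≈ [HSeO3-] = 5.85 × 10^-3 M.
Second step: Ka2 = [H+][SeO3^2-]/[HSeO3-] ≈ [SeO3^2-] (since [H+] ≈ [HSeO3-]).
So [SeO3^2-] ≈ Ka2.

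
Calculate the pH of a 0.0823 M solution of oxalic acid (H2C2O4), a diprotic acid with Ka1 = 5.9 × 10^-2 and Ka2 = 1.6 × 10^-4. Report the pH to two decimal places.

Ka1 ≫ Ka2, so treat the first dissociation as the only significant source of H+.
Ka1 = x²/(0.0823 − x) = 5.9 × 10^-2
Solving the quadratic: x = (−Ka1 + √(Ka1² + 4·Ka1·C₀))/2 = 4.62 × 10^-2 M
pH = −log(4.62 × 10^-2) = 1.34

pH = 1.34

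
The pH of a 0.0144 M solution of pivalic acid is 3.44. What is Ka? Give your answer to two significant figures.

[H+] = 10^(-3.44) = 3.63 × 10^-4 M
At equilibrium [HA] = 0.0144 − 3.63 × 10^-4 = 1.40 × 10^-2 M
Ka = [H+][A-]/[HA] = (3.63 × 10^-4)² / 1.40 × 10^-2 = 9.4 × 10^-6

Ka = 9.4 × 10^-6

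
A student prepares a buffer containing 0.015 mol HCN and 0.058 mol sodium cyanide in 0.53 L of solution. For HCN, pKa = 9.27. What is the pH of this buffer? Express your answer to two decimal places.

pH = 9.86

Henderson–Hasselbalch: pH = pKa + log([CN-]/[HCN]) = 9.27 + log(0.058/0.015)
pH = 9.27 + (+0.587) = 9.86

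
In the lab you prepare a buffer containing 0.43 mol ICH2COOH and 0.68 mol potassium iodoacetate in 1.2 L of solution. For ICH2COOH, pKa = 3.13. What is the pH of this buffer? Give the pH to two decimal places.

Henderson–Hasselbalch: pH = pKa + log([ICH2COO-]/[ICH2COOH]) = 3.13 + log(0.68/0.43)
pH = 3.13 + (+0.199) = 3.33

pH = 3.33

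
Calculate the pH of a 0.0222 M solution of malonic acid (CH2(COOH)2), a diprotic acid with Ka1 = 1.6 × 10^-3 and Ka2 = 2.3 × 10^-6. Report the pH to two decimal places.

pH = 2.28

Ka1 ≫ Ka2, so treat the first dissociation as the only significant source of H+.
Ka1 = x²/(0.0222 − x) = 1.6 × 10^-3
Solving the quadratic: x = (−Ka1 + √(Ka1² + 4·Ka1·C₀))/2 = 5.21 × 10^-3 M
pH = −log(5.21 × 10^-3) = 2.28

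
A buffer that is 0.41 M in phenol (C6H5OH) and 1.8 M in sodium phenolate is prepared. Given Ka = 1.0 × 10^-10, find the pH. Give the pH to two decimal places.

pH = 10.64

pKa = −log(1.0 × 10^-10) = 10.000
Using pH = pKa + log([base]/[acid]) with [base]/[acid] = 1.8/0.41:
pH = 10.000 + (+0.642) = 10.64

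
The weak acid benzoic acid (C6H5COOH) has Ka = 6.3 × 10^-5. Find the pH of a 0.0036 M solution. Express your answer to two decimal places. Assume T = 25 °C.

pH = 3.35

C6H5COOH ⇌ C6H5COO- + H+
Ka = [H+]²/(0.0036 − [H+]) = 6.3 × 10^-5
[H+] is not negligible relative to C₀; solve [H+]² + 6.3e-05·[H+] − 2.27e-07 = 0.
[H+] = [−6.3e-05 + √(6.3e-05² + 9.07e-07)]/2 = 4.46 × 10^-4 M
pH = −log[H+] = −log(4.46 × 10^-4) = 3.35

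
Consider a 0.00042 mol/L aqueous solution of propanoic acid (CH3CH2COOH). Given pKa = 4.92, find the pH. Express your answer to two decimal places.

CH3CH2COOH ⇌ CH3CH2COO- + H+
Ka = 10^(−4.92) = 1.20 × 10^-5
Let x = [H+] at equilibrium. Ka = x²/(0.00042 − x).
x is not negligible relative to C₀; solve x² + 1.2e-05·x − 5.04e-09 = 0.
x = (−Ka + √(Ka² + 4·Ka·C₀))/2 = 6.52 × 10^-5 M
pH = −log(6.52 × 10^-5) = 4.19

pH = 4.19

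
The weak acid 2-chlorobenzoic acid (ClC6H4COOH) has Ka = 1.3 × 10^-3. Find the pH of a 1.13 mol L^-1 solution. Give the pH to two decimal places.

pH = 1.42

ClC6H4COOH ⇌ ClC6H4COO- + H+
From the ICE table, Ka = [H+]²/(1.13 − [H+]) = 1.3 × 10^-3.
Neglecting [H+] in the denominator: [H+] = √(1.3 × 10^-3 × 1.13) = 3.83 × 10^-2 M
pH = −log[H+] = −log(3.83 × 10^-2) = 1.42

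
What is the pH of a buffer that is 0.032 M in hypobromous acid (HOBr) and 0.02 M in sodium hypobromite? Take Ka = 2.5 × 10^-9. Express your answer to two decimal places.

pH = 8.40

pKa = −log(2.5 × 10^-9) = 8.602
Henderson–Hasselbalch: pH = pKa + log([OBr-]/[HOBr]) = 8.602 + log(0.02/0.032)
pH = 8.602 + (-0.204) = 8.40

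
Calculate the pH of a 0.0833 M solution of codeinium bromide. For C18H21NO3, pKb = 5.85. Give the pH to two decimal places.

C18H22NO3+ is the conjugate acid of the weak base C18H21NO3.
Kb = 10^(−5.85) = 1.41 × 10^-6
Ka = Kw/Kb = 1.0×10^-14 / 1.41 × 10^-6 = 7.09 × 10^-9
Ka = x²/(0.0833 − x) = 7.09 × 10^-9
Assume x ≪ 0.0833: x ≈ √(7.09 × 10^-9 × 0.0833) = 2.43 × 10^-5 M
pH = −log[H+] = −log(2.43 × 10^-5) = 4.61

pH = 4.61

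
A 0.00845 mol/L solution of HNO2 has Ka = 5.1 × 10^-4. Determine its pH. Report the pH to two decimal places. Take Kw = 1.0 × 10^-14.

pH = 2.74

HNO2 ⇌ NO2- + H+
Ka = [H+]²/(0.00845 − [H+]) = 5.1 × 10^-4
The 5% rule fails; solving [H+]² + Ka·[H+] − Ka·C₀ = 0 exactly:
[H+] = (−Ka + √(Ka² + 4·Ka·C₀))/2 = 1.84 × 10^-3 M
pH = −log(1.84 × 10^-3) = 2.74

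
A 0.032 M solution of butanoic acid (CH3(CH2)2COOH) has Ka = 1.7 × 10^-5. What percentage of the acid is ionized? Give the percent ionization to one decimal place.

2.3%

CH3(CH2)2COOH ⇌ CH3(CH2)2COO- + H+; let x = [H+] at equilibrium.
x ≈ √(Ka·C₀) = √(1.7 × 10^-5 × 0.032) = 7.38 × 10^-4 M
Fraction ionized = 7.38 × 10^-4 / 0.032 = 0.0231 → 2.3%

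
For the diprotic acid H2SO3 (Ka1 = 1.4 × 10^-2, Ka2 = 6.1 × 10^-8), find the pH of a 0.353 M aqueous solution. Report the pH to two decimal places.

Since Ka1 ≫ Ka2, the first ionization dominates [H+].
Ka1 = x²/(0.353 − x) = 1.4 × 10^-2
Solving the quadratic: x = (−Ka1 + √(Ka1² + 4·Ka1·C₀))/2 = 6.36 × 10^-2 M
pH = −log(6.36 × 10^-2) = 1.20

pH = 1.20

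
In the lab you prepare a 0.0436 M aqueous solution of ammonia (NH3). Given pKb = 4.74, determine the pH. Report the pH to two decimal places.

pH = 10.95

NH3 + H2O ⇌ NH4+ + OH-
Kb = 10^(−4.74) = 1.82 × 10^-5
From the ICE table, Kb = x²/(0.0436 − x) = 1.82 × 10^-5.
Assume x ≪ 0.0436: x ≈ √(1.82 × 10^-5 × 0.0436) = 8.91 × 10^-4 M
Check: 2% ionized — well under 5%, approximation valid.
pOH = −log(8.91 × 10^-4) = 3.05; pH = 14.00 − 3.05 = 10.95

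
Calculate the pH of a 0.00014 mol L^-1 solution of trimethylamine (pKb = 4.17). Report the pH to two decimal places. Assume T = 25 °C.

(CH3)3N + H2O ⇌ (CH3)3NH+ + OH-
Kb = 10^(−4.17) = 6.76 × 10^-5
From the ICE table, Kb = x²/(0.00014 − x) = 6.76 × 10^-5.
Here C₀/Kb ≈ 2.07, so the small-x approximation fails. Use the quadratic:
x = (−Kb + √(Kb² + 4·Kb·C₀))/2 = 6.92 × 10^-5 M
pOH = −log(6.92 × 10^-5) = 4.16; pH = 14.00 − 4.16 = 9.84

pH = 9.84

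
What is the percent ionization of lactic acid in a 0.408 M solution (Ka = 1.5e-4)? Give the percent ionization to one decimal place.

1.9%

CH3CH(OH)COOH ⇌ CH3CH(OH)COO- + H+; let x = [H+] at equilibrium.
x ≈ √(Ka·C₀) = √(1.5 × 10^-4 × 0.408) = 7.82 × 10^-3 M
Fraction ionized = 7.82 × 10^-3 / 0.408 = 0.0192 → 1.9%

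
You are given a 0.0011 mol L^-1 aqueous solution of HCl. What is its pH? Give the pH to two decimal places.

HCl is a strong acid and dissociates completely, so [H+] = 0.0011 M.
pH = -log(0.0011) = 2.96

pH = 2.96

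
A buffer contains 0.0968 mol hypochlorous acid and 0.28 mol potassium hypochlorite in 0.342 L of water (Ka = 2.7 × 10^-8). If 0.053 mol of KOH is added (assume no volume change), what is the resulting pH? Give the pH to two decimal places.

OH- converts HOCl to OCl-: HOCl → 0.0438 mol, OCl- → 0.333 mol.
pKa = −log(2.7 × 10^-8) = 7.569
pH = pKa + log(n_OCl-/n_HOCl) = 7.569 + log(0.333/0.0438) = 7.569 + (+0.881)

pH = 8.45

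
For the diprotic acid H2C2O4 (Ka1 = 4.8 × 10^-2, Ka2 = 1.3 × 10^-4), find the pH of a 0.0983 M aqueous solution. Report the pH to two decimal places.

Ka1 ≫ Ka2, so treat the first dissociation as the only significant source of H+.
Ka1 = x²/(0.0983 − x) = 4.8 × 10^-2
Solving the quadratic: x = (−Ka1 + √(Ka1² + 4·Ka1·C₀))/2 = 4.88 × 10^-2 M
pH = −log(4.88 × 10^-2) = 1.31

pH = 1.31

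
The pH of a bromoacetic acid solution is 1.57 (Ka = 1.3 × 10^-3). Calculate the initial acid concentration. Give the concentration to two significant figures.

C₀ = 5.8 × 10^-1 M

[H+] = 10^(-1.57) = 2.69 × 10^-2 M = x
Ka = x²/(C₀ − x) ⇒ C₀ = x + x²/Ka
C₀ = 2.69 × 10^-2 + (2.69 × 10^-2)²/(1.3 × 10^-3) = 5.84 × 10^-1 M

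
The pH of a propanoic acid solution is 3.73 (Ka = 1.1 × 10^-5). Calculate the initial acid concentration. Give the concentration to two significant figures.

[H+] = 10^(-3.73) = 1.86 × 10^-4 M = x
Ka = x²/(C₀ − x) ⇒ C₀ = x + x²/Ka
C₀ = 1.86 × 10^-4 + (1.86 × 10^-4)²/(1.1 × 10^-5) = 3.33 × 10^-3 M

C₀ = 3.3 × 10^-3 M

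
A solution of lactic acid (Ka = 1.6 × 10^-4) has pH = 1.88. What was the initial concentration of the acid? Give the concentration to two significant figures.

C₀ = 1.1 M

[H+] = 10^(-1.88) = 1.32 × 10^-2 M = x
Ka = x²/(C₀ − x) ⇒ C₀ = x + x²/Ka
C₀ = 1.32 × 10^-2 + (1.32 × 10^-2)²/(1.6 × 10^-4) = 1.10 M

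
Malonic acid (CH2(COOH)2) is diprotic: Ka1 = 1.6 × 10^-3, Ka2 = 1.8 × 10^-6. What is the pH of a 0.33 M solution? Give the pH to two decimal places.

Ka1 ≫ Ka2, so treat the first dissociation as the only significant source of H+.
Ka1 = x²/(0.33 − x) = 1.6 × 10^-3
Solving the quadratic: x = (−Ka1 + √(Ka1² + 4·Ka1·C₀))/2 = 2.22 × 10^-2 M
pH = −log(2.22 × 10^-2) = 1.65

pH = 1.65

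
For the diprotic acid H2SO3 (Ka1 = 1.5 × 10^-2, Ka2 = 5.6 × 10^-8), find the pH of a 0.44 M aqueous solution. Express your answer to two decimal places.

Since Ka1 ≫ Ka2, the first ionization dominates [H+].
Ka1 = x²/(0.44 − x) = 1.5 × 10^-2
Solving the quadratic: x = (−Ka1 + √(Ka1² + 4·Ka1·C₀))/2 = 7.41 × 10^-2 M
pH = −log(7.41 × 10^-2) = 1.13

pH = 1.13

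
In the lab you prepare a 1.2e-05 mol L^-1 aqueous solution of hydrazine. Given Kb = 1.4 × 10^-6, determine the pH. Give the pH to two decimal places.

pH = 8.54

N2H4 + H2O ⇌ N2H5+ + OH-
From the ICE table, Kb = x²/(1.2e-05 − x) = 1.4 × 10^-6.
The 5% rule fails; solving x² + Kb·x − Kb·C₀ = 0 exactly:
x = [−1.4e-06 + √(1.4e-06² + 6.72e-11)]/2 = 3.46 × 10^-6 M
pOH = −log(3.46 × 10^-6) = 5.46; pH = 14.00 − 5.46 = 8.54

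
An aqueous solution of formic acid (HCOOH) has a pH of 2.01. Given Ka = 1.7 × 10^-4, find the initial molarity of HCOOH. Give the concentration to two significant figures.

C₀ = 5.7 × 10^-1 M

[H+] = 10^(-2.01) = 9.77 × 10^-3 M = x
Ka = x²/(C₀ − x) ⇒ C₀ = x + x²/Ka
C₀ = 9.77 × 10^-3 + (9.77 × 10^-3)²/(1.7 × 10^-4) = 5.71 × 10^-1 M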